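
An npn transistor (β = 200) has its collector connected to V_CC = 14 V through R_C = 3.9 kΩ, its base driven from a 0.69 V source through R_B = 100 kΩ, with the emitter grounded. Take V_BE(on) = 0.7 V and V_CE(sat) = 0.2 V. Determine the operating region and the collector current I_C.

cutoff; I_C ≈ 0

V_BB = 0.69 V ≤ V_BE(on) = 0.7 V, so the base-emitter junction is not forward biased.
The transistor is in cutoff: I_B = I_C = 0.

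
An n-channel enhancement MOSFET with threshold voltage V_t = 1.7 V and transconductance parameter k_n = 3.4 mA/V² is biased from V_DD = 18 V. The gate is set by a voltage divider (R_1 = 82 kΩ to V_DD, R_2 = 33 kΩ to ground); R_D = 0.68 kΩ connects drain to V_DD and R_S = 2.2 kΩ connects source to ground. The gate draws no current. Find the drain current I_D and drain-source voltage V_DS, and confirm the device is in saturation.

V_G = V_DD·R_2/(R_1+R_2) = 18×33/115 = 5.17 V.
Assume saturation: I_D = (k_n/2)(V_GS − V_t)² with V_GS = V_G − I_D·R_S = 5.17 − 2.2·I_D.
Substituting gives 8.23·I_D² − 26.9·I_D + 20.4 = 0, with roots I_D = 1.19 or 2.08 mA.
The root I_D = 2.08 mA gives V_GS = 0.595 V ≤ V_t, so take I_D = 1.19 mA.
Then V_GS = 2.54 V and V_DS = V_DD − I_D(R_D+R_S) = 18 − 1.19×2.88 = 14.6 V.
Saturation requires V_DS ≥ V_GS − V_t = 0.838 V; 14.6 ≥ 0.838 ✓.

I_D ≈ 1.2 mA, V_DS ≈ 15 V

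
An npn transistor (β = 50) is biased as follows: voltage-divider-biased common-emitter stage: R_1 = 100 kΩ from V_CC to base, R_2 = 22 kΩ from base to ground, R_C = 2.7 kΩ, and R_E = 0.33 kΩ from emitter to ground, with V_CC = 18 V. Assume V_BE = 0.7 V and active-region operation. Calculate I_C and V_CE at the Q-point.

Thevenize the base divider: V_Th = V_CC·R_2/(R_1+R_2) = 18×22/122 = 3.25 V, R_Th = R_1‖R_2 = 18 kΩ.
Base-emitter loop: V_Th = I_B·R_Th + V_BE + (β+1)I_B·R_E, so I_B = (3.25 − 0.7) / (18 + 51×0.33) = 0.073 mA.
I_C = β·I_B = 50×0.073 = 3.65 mA, and I_E = (β+1)I_B = 3.72 mA.
V_CE = V_CC − I_C·R_C − I_E·R_E = 18 − 3.65×2.7 − 3.72×0.33 = 6.91 V.
V_CE = 6.91 V > 0.2 V confirms active-region operation.

I_C ≈ 3.7 mA, V_CE ≈ 6.9 V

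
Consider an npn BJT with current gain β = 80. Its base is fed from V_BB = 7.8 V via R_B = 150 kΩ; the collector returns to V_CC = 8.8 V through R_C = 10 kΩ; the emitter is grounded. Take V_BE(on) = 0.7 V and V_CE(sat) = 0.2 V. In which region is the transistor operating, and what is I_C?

saturation; I_C ≈ 0.86 mA

Assume active: I_B = (7.8 − 0.7)/150 = 0.0473 mA, giving I_C = β·I_B = 3.79 mA.
But then V_CE = 8.8 − 3.79×10 = -29.1 V < V_CE(sat) = 0.2 V — impossible in the active region.
So the transistor is saturated. With V_CE = 0.2 V, I_C = (V_CC − 0.2)/R_C = 8.6/10 = 0.86 mA.
Check: β·I_B = 3.79 mA > I_C = 0.86 mA, confirming saturation.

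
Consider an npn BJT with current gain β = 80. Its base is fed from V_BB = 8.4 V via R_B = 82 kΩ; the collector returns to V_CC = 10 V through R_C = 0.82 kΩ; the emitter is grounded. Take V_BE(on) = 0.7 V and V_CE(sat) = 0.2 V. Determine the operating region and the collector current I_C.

active; I_C ≈ 7.5 mA

Assume active. Base-emitter loop: I_B = (V_BB − V_BE)/R_B = (8.4 − 0.7)/82 = 0.0939 mA.
I_C = β·I_B = 80×0.0939 = 7.51 mA.
V_CE = V_CC − I_C·R_C = 10 − 7.51×0.82 = 3.84 V > V_CE(sat), so the active-region assumption holds.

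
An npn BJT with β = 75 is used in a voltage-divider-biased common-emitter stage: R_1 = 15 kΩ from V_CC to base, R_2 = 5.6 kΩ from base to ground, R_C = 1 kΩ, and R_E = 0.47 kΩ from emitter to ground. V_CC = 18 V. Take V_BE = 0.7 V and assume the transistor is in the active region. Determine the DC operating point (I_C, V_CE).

I_C ≈ 7.9 mA, V_CE ≈ 6.3 V

Thevenize the base divider: V_Th = V_CC·R_2/(R_1+R_2) = 18×5.6/20.6 = 4.89 V, R_Th = R_1‖R_2 = 4.08 kΩ.
Base-emitter loop: V_Th = I_B·R_Th + V_BE + (β+1)I_B·R_E, so I_B = (4.89 − 0.7) / (4.08 + 76×0.47) = 0.105 mA.
I_C = β·I_B = 75×0.105 = 7.9 mA, and I_E = (β+1)I_B = 8.01 mA.
V_CE = V_CC − I_C·R_C − I_E·R_E = 18 − 7.9×1 − 8.01×0.47 = 6.33 V.
V_CE = 6.33 V > 0.2 V confirms active-region operation.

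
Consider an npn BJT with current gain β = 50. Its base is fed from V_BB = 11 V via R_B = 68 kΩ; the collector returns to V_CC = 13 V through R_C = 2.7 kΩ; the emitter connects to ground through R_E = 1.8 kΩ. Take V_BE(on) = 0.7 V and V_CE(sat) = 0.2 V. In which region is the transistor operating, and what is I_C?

Assume active: I_B = (11 − 0.7)/(68 + 51×1.8) = 0.0645 mA, I_C = β·I_B = 3.22 mA.
Then V_CE = 13 − 3.22×2.7 − 3.29×1.8 = -1.62 V < 0.2 V — the active assumption fails.
Re-solve with V_CE = 0.2 V. KCL at the emitter: V_E/R_E = (V_BB−0.7−V_E)/R_B + (V_CC−0.2−V_E)/R_C, giving V_E = 5.2 V.
I_C = (V_CC − 0.2 − V_E)/R_C = (12.8 − 5.2)/2.7 = 2.81 mA.
Check: I_B = (10.3 − 5.2)/68 = 0.075 mA, and β·I_B = 3.75 mA > I_C, confirming saturation.

saturation; I_C ≈ 2.8 mA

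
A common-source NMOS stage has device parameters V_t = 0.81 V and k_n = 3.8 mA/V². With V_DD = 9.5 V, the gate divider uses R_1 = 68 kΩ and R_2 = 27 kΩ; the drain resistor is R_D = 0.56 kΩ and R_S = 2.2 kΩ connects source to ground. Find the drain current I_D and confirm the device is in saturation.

V_G = V_DD·R_2/(R_1+R_2) = 9.5×27/95 = 2.7 V.
Assume saturation: I_D = (k_n/2)(V_GS − V_t)² with V_GS = V_G − I_D·R_S = 2.7 − 2.2·I_D.
Substituting gives 9.2·I_D² − 16.8·I_D + 6.79 = 0, with roots I_D = 0.603 or 1.22 mA.
The root I_D = 1.22 mA gives V_GS = 0.0074 V ≤ V_t, so take I_D = 0.603 mA.
Then V_GS = 1.37 V and V_DS = V_DD − I_D(R_D+R_S) = 9.5 − 0.603×2.76 = 7.84 V.
Saturation requires V_DS ≥ V_GS − V_t = 0.563 V; 7.84 ≥ 0.563 ✓.

I_D ≈ 0.6 mA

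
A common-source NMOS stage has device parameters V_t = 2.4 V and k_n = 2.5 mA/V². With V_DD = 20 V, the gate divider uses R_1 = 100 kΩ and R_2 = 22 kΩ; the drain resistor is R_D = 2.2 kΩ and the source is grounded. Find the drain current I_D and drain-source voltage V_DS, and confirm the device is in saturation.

I_D ≈ 1.8 mA, V_DS ≈ 16 V

V_G = V_DD·R_2/(R_1+R_2) = 20×22/122 = 3.61 V. With the source grounded, V_GS = V_G = 3.61 V.
Assume saturation: I_D = (k_n/2)(V_GS − V_t)² = (2.5/2)×(3.61 − 2.4)² = 1.25×1.21² = 1.82 mA.
V_DS = V_DD − I_D·R_D = 20 − 1.82×2.2 = 16 V.
Saturation requires V_DS ≥ V_GS − V_t = 1.21 V; 16 ≥ 1.21 ✓.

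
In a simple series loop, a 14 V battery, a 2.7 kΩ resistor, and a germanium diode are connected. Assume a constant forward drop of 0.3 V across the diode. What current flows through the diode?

I ≈ 5.1 mA

KVL around the loop: 14 = V_D + I·R = 0.3 + I × 2.7 kΩ.
So I = (14 − 0.3) / 2.7 kΩ = 13.7 / 2.7 = 5.07 mA.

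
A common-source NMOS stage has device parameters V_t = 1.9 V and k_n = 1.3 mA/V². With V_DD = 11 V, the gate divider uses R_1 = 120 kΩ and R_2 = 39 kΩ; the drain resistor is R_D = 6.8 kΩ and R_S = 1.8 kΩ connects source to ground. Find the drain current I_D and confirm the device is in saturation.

V_G = V_DD·R_2/(R_1+R_2) = 11×39/159 = 2.7 V.
Assume saturation: I_D = (k_n/2)(V_GS − V_t)² with V_GS = V_G − I_D·R_S = 2.7 − 1.8·I_D.
Substituting gives 2.11·I_D² − 2.87·I_D + 0.414 = 0, with roots I_D = 0.164 or 1.2 mA.
The root I_D = 1.2 mA gives V_GS = 0.543 V ≤ V_t, so take I_D = 0.164 mA.
Then V_GS = 2.4 V and V_DS = V_DD − I_D(R_D+R_S) = 11 − 0.164×8.6 = 9.59 V.
Saturation requires V_DS ≥ V_GS − V_t = 0.503 V; 9.59 ≥ 0.503 ✓.

I_D ≈ 0.16 mA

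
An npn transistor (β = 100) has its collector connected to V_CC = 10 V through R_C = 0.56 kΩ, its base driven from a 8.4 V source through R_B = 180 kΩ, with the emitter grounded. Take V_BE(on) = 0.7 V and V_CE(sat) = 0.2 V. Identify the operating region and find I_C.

active; I_C ≈ 4.3 mA

Assume active. Base-emitter loop: I_B = (V_BB − V_BE)/R_B = (8.4 − 0.7)/180 = 0.0428 mA.
I_C = β·I_B = 100×0.0428 = 4.28 mA.
V_CE = V_CC − I_C·R_C = 10 − 4.28×0.56 = 7.6 V > V_CE(sat), so the active-region assumption holds.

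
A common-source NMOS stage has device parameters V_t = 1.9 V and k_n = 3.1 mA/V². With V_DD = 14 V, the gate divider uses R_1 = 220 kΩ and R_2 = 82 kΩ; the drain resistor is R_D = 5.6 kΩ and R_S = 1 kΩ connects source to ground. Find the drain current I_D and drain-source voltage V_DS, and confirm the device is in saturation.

I_D ≈ 1.1 mA, V_DS ≈ 6.9 V

V_G = V_DD·R_2/(R_1+R_2) = 14×82/302 = 3.8 V.
Assume saturation: I_D = (k_n/2)(V_GS − V_t)² with V_GS = V_G − I_D·R_S = 3.8 − 1·I_D.
Substituting gives 1.55·I_D² − 6.89·I_D + 5.6 = 0, with roots I_D = 1.07 or 3.38 mA.
The root I_D = 3.38 mA gives V_GS = 0.424 V ≤ V_t, so take I_D = 1.07 mA.
Then V_GS = 2.73 V and V_DS = V_DD − I_D(R_D+R_S) = 14 − 1.07×6.6 = 6.94 V.
Saturation requires V_DS ≥ V_GS − V_t = 0.831 V; 6.94 ≥ 0.831 ✓.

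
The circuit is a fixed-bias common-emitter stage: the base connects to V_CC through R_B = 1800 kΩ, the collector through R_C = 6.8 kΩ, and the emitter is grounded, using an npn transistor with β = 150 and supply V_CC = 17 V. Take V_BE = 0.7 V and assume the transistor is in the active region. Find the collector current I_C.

Base loop: V_CC = I_B·R_B + V_BE, so I_B = (17 − 0.7)/1800 kΩ = 0.00906 mA.
In the active region I_C = β·I_B = 150 × 0.00906 = 1.36 mA.
Collector loop: V_CE = V_CC − I_C·R_C = 17 − 1.36×6.8 = 7.76 V.
Since V_CE = 7.76 V > V_CE(sat) ≈ 0.2 V, the transistor is in the active region as assumed.

I_C ≈ 1.4 mA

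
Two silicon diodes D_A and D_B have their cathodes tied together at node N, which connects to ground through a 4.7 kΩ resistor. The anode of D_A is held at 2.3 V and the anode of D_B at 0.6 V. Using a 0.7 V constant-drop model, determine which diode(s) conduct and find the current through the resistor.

Assume both conduct. Then node N would need to be at both 2.3−0.7 = 1.6 V and 0.6−0.7 = -0.1 V, which is impossible.
Assume only D_A conducts: V_N = 2.3 − 0.7 = 1.6 V, so I_R = 1.6/4.7 = 0.34 mA.
Check D_B: its anode-to-cathode voltage is 0.6 − 1.6 = -1 V < 0.7 V, so it is off. The assumption is consistent.

Only D_A conducts; I_R ≈ 0.34 mA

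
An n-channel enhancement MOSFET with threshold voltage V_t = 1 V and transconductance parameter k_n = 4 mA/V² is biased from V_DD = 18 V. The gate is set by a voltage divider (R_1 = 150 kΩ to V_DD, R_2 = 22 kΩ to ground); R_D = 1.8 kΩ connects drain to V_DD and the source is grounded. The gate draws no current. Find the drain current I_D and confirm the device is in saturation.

V_G = V_DD·R_2/(R_1+R_2) = 18×22/172 = 2.3 V. With the source grounded, V_GS = V_G = 2.3 V.
Assume saturation: I_D = (k_n/2)(V_GS − V_t)² = (4/2)×(2.3 − 1)² = 2×1.3² = 3.39 mA.
V_DS = V_DD − I_D·R_D = 18 − 3.39×1.8 = 11.9 V.
Saturation requires V_DS ≥ V_GS − V_t = 1.3 V; 11.9 ≥ 1.3 ✓.

I_D ≈ 3.4 mA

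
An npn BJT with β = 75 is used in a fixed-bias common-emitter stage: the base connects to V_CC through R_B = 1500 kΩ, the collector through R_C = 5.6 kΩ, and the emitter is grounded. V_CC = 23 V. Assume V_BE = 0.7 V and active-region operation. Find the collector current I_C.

Base loop: V_CC = I_B·R_B + V_BE, so I_B = (23 − 0.7)/1500 kΩ = 0.0149 mA.
In the active region I_C = β·I_B = 75 × 0.0149 = 1.11 mA.
Collector loop: V_CE = V_CC − I_C·R_C = 23 − 1.11×5.6 = 16.8 V.
Since V_CE = 16.8 V > V_CE(sat) ≈ 0.2 V, the transistor is in the active region as assumed.

I_C ≈ 1.1 mA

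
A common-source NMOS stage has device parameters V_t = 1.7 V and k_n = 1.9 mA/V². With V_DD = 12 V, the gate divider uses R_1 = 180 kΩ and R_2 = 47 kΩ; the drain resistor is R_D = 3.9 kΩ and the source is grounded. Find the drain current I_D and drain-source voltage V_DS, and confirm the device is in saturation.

V_G = V_DD·R_2/(R_1+R_2) = 12×47/227 = 2.48 V. With the source grounded, V_GS = V_G = 2.48 V.
Assume saturation: I_D = (k_n/2)(V_GS − V_t)² = (1.9/2)×(2.48 − 1.7)² = 0.95×0.785² = 0.585 mA.
V_DS = V_DD − I_D·R_D = 12 − 0.585×3.9 = 9.72 V.
Saturation requires V_DS ≥ V_GS − V_t = 0.785 V; 9.72 ≥ 0.785 ✓.

I_D ≈ 0.58 mA, V_DS ≈ 9.7 V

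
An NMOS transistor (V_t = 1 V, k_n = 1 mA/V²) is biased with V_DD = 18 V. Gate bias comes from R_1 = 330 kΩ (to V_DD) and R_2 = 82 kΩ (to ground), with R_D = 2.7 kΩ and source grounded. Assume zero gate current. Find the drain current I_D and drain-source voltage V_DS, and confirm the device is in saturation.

I_D ≈ 3.3 mA, V_DS ≈ 9 V

V_G = V_DD·R_2/(R_1+R_2) = 18×82/412 = 3.58 V. With the source grounded, V_GS = V_G = 3.58 V.
Assume saturation: I_D = (k_n/2)(V_GS − V_t)² = (1/2)×(3.58 − 1)² = 0.5×2.58² = 3.33 mA.
V_DS = V_DD − I_D·R_D = 18 − 3.33×2.7 = 9 V.
Saturation requires V_DS ≥ V_GS − V_t = 2.58 V; 9 ≥ 2.58 ✓.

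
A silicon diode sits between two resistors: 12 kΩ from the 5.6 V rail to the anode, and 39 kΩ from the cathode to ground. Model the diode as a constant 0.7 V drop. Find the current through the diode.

The two resistors are in series with the diode, so KVL gives 5.6 = I·12 + 0.7 + I·39.
I = (5.6 − 0.7) / (12 + 39) kΩ = 4.9 / 51 = 0.0961 mA.

I ≈ 0.096 mA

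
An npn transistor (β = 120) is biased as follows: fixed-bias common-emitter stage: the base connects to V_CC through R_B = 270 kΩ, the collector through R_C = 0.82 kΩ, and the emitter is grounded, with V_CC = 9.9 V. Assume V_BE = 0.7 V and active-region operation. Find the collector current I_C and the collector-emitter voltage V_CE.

Base loop: V_CC = I_B·R_B + V_BE, so I_B = (9.9 − 0.7)/270 kΩ = 0.0341 mA.
In the active region I_C = β·I_B = 120 × 0.0341 = 4.09 mA.
Collector loop: V_CE = V_CC − I_C·R_C = 9.9 − 4.09×0.82 = 6.55 V.
Since V_CE = 6.55 V > V_CE(sat) ≈ 0.2 V, the transistor is in the active region as assumed.

I_C ≈ 4.1 mA, V_CE ≈ 6.5 V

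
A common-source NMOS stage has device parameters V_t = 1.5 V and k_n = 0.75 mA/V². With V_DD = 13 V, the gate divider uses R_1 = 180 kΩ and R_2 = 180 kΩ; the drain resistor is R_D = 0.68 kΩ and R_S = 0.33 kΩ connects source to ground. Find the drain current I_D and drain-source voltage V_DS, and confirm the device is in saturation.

V_G = V_DD·R_2/(R_1+R_2) = 13×180/360 = 6.5 V.
Assume saturation: I_D = (k_n/2)(V_GS − V_t)² with V_GS = V_G − I_D·R_S = 6.5 − 0.33·I_D.
Substituting gives 0.0408·I_D² − 2.24·I_D + 9.38 = 0, with roots I_D = 4.57 or 50.2 mA.
The root I_D = 50.2 mA gives V_GS = -10.1 V ≤ V_t, so take I_D = 4.57 mA.
Then V_GS = 4.99 V and V_DS = V_DD − I_D(R_D+R_S) = 13 − 4.57×1.01 = 8.38 V.
Saturation requires V_DS ≥ V_GS − V_t = 3.49 V; 8.38 ≥ 3.49 ✓.

I_D ≈ 4.6 mA, V_DS ≈ 8.4 V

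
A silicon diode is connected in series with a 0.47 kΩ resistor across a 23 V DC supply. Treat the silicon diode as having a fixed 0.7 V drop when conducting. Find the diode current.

KVL around the loop: 23 = V_D + I·R = 0.7 + I × 0.47 kΩ.
So I = (23 − 0.7) / 0.47 kΩ = 22.3 / 0.47 = 47.4 mA.

I ≈ 47 mA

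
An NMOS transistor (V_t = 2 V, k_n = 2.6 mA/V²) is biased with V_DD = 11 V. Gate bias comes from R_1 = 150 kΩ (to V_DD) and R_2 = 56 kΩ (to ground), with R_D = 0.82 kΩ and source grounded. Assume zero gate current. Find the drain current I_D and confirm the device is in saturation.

I_D ≈ 1.3 mA

V_G = V_DD·R_2/(R_1+R_2) = 11×56/206 = 2.99 V. With the source grounded, V_GS = V_G = 2.99 V.
Assume saturation: I_D = (k_n/2)(V_GS − V_t)² = (2.6/2)×(2.99 − 2)² = 1.3×0.99² = 1.27 mA.
V_DS = V_DD − I_D·R_D = 11 − 1.27×0.82 = 9.95 V.
Saturation requires V_DS ≥ V_GS − V_t = 0.99 V; 9.95 ≥ 0.99 ✓.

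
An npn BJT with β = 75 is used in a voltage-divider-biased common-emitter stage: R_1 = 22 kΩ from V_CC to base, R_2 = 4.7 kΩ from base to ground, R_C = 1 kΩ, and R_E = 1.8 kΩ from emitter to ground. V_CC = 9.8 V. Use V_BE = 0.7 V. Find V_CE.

V_CE ≈ 8.3 V

Thevenize the base divider: V_Th = V_CC·R_2/(R_1+R_2) = 9.8×4.7/26.7 = 1.73 V, R_Th = R_1‖R_2 = 3.87 kΩ.
Base-emitter loop: V_Th = I_B·R_Th + V_BE + (β+1)I_B·R_E, so I_B = (1.73 − 0.7) / (3.87 + 76×1.8) = 0.00729 mA.
I_C = β·I_B = 75×0.00729 = 0.547 mA, and I_E = (β+1)I_B = 0.554 mA.
V_CE = V_CC − I_C·R_C − I_E·R_E = 9.8 − 0.547×1 − 0.554×1.8 = 8.26 V.
V_CE = 8.26 V > 0.2 V confirms active-region operation.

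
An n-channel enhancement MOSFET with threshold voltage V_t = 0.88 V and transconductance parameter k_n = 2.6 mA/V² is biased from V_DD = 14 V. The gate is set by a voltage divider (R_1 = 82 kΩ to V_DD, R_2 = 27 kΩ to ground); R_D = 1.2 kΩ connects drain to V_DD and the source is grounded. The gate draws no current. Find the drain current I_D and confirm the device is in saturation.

I_D ≈ 8.7 mA

V_G = V_DD·R_2/(R_1+R_2) = 14×27/109 = 3.47 V. With the source grounded, V_GS = V_G = 3.47 V.
Assume saturation: I_D = (k_n/2)(V_GS − V_t)² = (2.6/2)×(3.47 − 0.88)² = 1.3×2.59² = 8.71 mA.
V_DS = V_DD − I_D·R_D = 14 − 8.71×1.2 = 3.55 V.
Saturation requires V_DS ≥ V_GS − V_t = 2.59 V; 3.55 ≥ 2.59 ✓.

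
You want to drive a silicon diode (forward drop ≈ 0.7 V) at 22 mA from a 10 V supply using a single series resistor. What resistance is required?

The resistor drops V_S − V_D = 10 − 0.7 = 9.3 V at 22 mA.
R = 9.3 V / 22 mA = 0.423 kΩ.

R ≈ 0.42 kΩ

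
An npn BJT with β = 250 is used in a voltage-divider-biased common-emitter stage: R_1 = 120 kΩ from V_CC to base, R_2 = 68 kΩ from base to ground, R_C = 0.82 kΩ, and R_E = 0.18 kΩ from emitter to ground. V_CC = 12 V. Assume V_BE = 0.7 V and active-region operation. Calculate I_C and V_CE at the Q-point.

Thevenize the base divider: V_Th = V_CC·R_2/(R_1+R_2) = 12×68/188 = 4.34 V, R_Th = R_1‖R_2 = 43.4 kΩ.
Base-emitter loop: V_Th = I_B·R_Th + V_BE + (β+1)I_B·R_E, so I_B = (4.34 − 0.7) / (43.4 + 251×0.18) = 0.0411 mA.
I_C = β·I_B = 250×0.0411 = 10.3 mA, and I_E = (β+1)I_B = 10.3 mA.
V_CE = V_CC − I_C·R_C − I_E·R_E = 12 − 10.3×0.82 − 10.3×0.18 = 1.72 V.
V_CE = 1.72 V > 0.2 V confirms active-region operation.

I_C ≈ 10 mA, V_CE ≈ 1.7 V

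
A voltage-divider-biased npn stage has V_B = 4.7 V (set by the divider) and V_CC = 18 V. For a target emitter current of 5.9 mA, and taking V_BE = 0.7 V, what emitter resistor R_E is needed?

R_E ≈ 0.68 kΩ

V_E = V_B − V_BE = 4.7 − 0.7 = 4 V.
R_E = V_E / I_E = 4 / 5.9 = 0.678 kΩ.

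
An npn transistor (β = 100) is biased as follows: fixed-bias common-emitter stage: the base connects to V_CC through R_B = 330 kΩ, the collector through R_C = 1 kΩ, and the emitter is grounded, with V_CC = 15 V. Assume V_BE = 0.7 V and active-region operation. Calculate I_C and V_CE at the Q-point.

I_C ≈ 4.3 mA, V_CE ≈ 11 V

Base loop: V_CC = I_B·R_B + V_BE, so I_B = (15 − 0.7)/330 kΩ = 0.0433 mA.
In the active region I_C = β·I_B = 100 × 0.0433 = 4.33 mA.
Collector loop: V_CE = V_CC − I_C·R_C = 15 − 4.33×1 = 10.7 V.
Since V_CE = 10.7 V > V_CE(sat) ≈ 0.2 V, the transistor is in the active region as assumed.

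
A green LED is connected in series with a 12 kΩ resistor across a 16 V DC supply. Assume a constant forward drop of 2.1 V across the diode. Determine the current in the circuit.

KVL around the loop: 16 = V_D + I·R = 2.1 + I × 12 kΩ.
So I = (16 − 2.1) / 12 kΩ = 13.9 / 12 = 1.16 mA.

I ≈ 1.2 mA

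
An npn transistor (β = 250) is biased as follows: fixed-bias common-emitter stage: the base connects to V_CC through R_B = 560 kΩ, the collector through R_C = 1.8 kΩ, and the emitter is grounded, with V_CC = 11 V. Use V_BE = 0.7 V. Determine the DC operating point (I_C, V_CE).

I_C ≈ 4.6 mA, V_CE ≈ 2.7 V

Base loop: V_CC = I_B·R_B + V_BE, so I_B = (11 − 0.7)/560 kΩ = 0.0184 mA.
In the active region I_C = β·I_B = 250 × 0.0184 = 4.6 mA.
Collector loop: V_CE = V_CC − I_C·R_C = 11 − 4.6×1.8 = 2.72 V.
Since V_CE = 2.72 V > V_CE(sat) ≈ 0.2 V, the transistor is in the active region as assumed.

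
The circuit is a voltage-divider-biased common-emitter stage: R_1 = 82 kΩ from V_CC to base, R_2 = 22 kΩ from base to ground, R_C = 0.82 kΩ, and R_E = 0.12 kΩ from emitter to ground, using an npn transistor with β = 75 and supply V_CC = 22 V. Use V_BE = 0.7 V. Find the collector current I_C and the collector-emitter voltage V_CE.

Thevenize the base divider: V_Th = V_CC·R_2/(R_1+R_2) = 22×22/104 = 4.65 V, R_Th = R_1‖R_2 = 17.3 kΩ.
Base-emitter loop: V_Th = I_B·R_Th + V_BE + (β+1)I_B·R_E, so I_B = (4.65 − 0.7) / (17.3 + 76×0.12) = 0.149 mA.
I_C = β·I_B = 75×0.149 = 11.2 mA, and I_E = (β+1)I_B = 11.4 mA.
V_CE = V_CC − I_C·R_C − I_E·R_E = 22 − 11.2×0.82 − 11.4×0.12 = 11.4 V.
V_CE = 11.4 V > 0.2 V confirms active-region operation.

I_C ≈ 11 mA, V_CE ≈ 11 V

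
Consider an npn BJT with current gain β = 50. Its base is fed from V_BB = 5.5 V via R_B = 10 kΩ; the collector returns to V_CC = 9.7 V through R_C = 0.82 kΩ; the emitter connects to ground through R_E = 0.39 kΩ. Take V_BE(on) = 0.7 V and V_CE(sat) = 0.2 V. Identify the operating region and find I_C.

Assume active: I_B = (5.5 − 0.7)/(10 + 51×0.39) = 0.161 mA, I_C = β·I_B = 8.03 mA.
Then V_CE = 9.7 − 8.03×0.82 − 8.19×0.39 = -0.0783 V < 0.2 V — the active assumption fails.
Re-solve with V_CE = 0.2 V. KCL at the emitter: V_E/R_E = (V_BB−0.7−V_E)/R_B + (V_CC−0.2−V_E)/R_C, giving V_E = 3.11 V.
I_C = (V_CC − 0.2 − V_E)/R_C = (9.5 − 3.11)/0.82 = 7.8 mA.
Check: I_B = (4.8 − 3.11)/10 = 0.169 mA, and β·I_B = 8.47 mA > I_C, confirming saturation.

saturation; I_C ≈ 7.8 mA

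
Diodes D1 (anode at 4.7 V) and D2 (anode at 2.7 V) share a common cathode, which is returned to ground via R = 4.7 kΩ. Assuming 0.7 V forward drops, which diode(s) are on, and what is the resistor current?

Only D1 conducts; I_R ≈ 0.85 mA

Assume both conduct. Then node N would need to be at both 4.7−0.7 = 4 V and 2.7−0.7 = 2 V, which is impossible.
Assume only D1 conducts: V_N = 4.7 − 0.7 = 4 V, so I_R = 4/4.7 = 0.851 mA.
Check D2: its anode-to-cathode voltage is 2.7 − 4 = -1.3 V < 0.7 V, so it is off. The assumption is consistent.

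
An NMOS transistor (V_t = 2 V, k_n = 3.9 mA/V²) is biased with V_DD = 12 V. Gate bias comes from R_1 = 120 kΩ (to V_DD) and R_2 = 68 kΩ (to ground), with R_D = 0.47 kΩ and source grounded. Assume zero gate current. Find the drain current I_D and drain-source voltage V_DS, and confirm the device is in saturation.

V_G = V_DD·R_2/(R_1+R_2) = 12×68/188 = 4.34 V. With the source grounded, V_GS = V_G = 4.34 V.
Assume saturation: I_D = (k_n/2)(V_GS − V_t)² = (3.9/2)×(4.34 − 2)² = 1.95×2.34² = 10.7 mA.
V_DS = V_DD − I_D·R_D = 12 − 10.7×0.47 = 6.98 V.
Saturation requires V_DS ≥ V_GS − V_t = 2.34 V; 6.98 ≥ 2.34 ✓.

I_D ≈ 11 mA, V_DS ≈ 7 V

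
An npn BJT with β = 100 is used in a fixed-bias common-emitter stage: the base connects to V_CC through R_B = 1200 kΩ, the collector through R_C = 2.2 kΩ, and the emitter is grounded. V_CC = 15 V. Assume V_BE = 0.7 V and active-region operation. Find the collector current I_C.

I_C ≈ 1.2 mA

Base loop: V_CC = I_B·R_B + V_BE, so I_B = (15 − 0.7)/1200 kΩ = 0.0119 mA.
In the active region I_C = β·I_B = 100 × 0.0119 = 1.19 mA.
Collector loop: V_CE = V_CC − I_C·R_C = 15 − 1.19×2.2 = 12.4 V.
Since V_CE = 12.4 V > V_CE(sat) ≈ 0.2 V, the transistor is in the active region as assumed.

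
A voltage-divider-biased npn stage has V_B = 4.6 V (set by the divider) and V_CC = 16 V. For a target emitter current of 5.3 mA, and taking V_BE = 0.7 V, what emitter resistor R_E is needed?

R_E ≈ 0.74 kΩ

V_E = V_B − V_BE = 4.6 − 0.7 = 3.9 V.
R_E = V_E / I_E = 3.9 / 5.3 = 0.736 kΩ.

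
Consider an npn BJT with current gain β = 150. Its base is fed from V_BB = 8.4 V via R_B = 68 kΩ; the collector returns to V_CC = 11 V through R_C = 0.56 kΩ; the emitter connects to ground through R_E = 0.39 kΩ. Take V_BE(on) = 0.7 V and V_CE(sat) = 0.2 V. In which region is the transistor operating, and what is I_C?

Assume active. Base-emitter loop: I_B = (V_BB − V_BE)/(R_B + (β+1)R_E) = (8.4 − 0.7)/(68 + 151×0.39) = 0.0607 mA.
I_C = β·I_B = 150×0.0607 = 9.1 mA.
V_CE = V_CC − I_C·R_C − I_E·R_E = 11 − 9.1×0.56 − 9.16×0.39 = 2.33 V > V_CE(sat), so the active-region assumption holds.

active; I_C ≈ 9.1 mA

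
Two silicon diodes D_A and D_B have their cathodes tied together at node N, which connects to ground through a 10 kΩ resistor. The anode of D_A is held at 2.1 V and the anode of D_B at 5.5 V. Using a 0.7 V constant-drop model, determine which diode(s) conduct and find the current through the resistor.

Assume both conduct. Then node N would need to be at both 2.1−0.7 = 1.4 V and 5.5−0.7 = 4.8 V, which is impossible.
Assume only D_B conducts: V_N = 5.5 − 0.7 = 4.8 V, so I_R = 4.8/10 = 0.48 mA.
Check D_A: its anode-to-cathode voltage is 2.1 − 4.8 = -2.7 V < 0.7 V, so it is off. The assumption is consistent.

Only D_B conducts; I_R ≈ 0.48 mA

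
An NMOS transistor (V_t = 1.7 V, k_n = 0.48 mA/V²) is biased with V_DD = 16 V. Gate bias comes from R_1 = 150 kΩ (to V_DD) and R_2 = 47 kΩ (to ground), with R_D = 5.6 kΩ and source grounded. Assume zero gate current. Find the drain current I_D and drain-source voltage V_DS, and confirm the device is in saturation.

I_D ≈ 1.1 mA, V_DS ≈ 10 V

V_G = V_DD·R_2/(R_1+R_2) = 16×47/197 = 3.82 V. With the source grounded, V_GS = V_G = 3.82 V.
Assume saturation: I_D = (k_n/2)(V_GS − V_t)² = (0.48/2)×(3.82 − 1.7)² = 0.24×2.12² = 1.08 mA.
V_DS = V_DD − I_D·R_D = 16 − 1.08×5.6 = 9.98 V.
Saturation requires V_DS ≥ V_GS − V_t = 2.12 V; 9.98 ≥ 2.12 ✓.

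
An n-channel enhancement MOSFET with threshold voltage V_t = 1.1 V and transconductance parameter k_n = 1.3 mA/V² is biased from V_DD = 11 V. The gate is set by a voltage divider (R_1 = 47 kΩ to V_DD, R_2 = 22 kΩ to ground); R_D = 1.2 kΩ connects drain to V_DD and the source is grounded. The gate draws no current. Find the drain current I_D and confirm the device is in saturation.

I_D ≈ 3.8 mA

V_G = V_DD·R_2/(R_1+R_2) = 11×22/69 = 3.51 V. With the source grounded, V_GS = V_G = 3.51 V.
Assume saturation: I_D = (k_n/2)(V_GS − V_t)² = (1.3/2)×(3.51 − 1.1)² = 0.65×2.41² = 3.77 mA.
V_DS = V_DD − I_D·R_D = 11 − 3.77×1.2 = 6.48 V.
Saturation requires V_DS ≥ V_GS − V_t = 2.41 V; 6.48 ≥ 2.41 ✓.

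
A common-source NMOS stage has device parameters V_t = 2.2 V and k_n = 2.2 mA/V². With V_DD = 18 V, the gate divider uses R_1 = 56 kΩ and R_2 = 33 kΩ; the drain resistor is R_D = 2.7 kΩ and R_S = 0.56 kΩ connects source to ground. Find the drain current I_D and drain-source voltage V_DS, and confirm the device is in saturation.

I_D ≈ 4.4 mA, V_DS ≈ 3.6 V

V_G = V_DD·R_2/(R_1+R_2) = 18×33/89 = 6.67 V.
Assume saturation: I_D = (k_n/2)(V_GS − V_t)² with V_GS = V_G − I_D·R_S = 6.67 − 0.56·I_D.
Substituting gives 0.345·I_D² − 6.51·I_D + 22 = 0, with roots I_D = 4.41 or 14.5 mA.
The root I_D = 14.5 mA gives V_GS = -1.43 V ≤ V_t, so take I_D = 4.41 mA.
Then V_GS = 4.2 V and V_DS = V_DD − I_D(R_D+R_S) = 18 − 4.41×3.26 = 3.61 V.
Saturation requires V_DS ≥ V_GS − V_t = 2 V; 3.61 ≥ 2 ✓.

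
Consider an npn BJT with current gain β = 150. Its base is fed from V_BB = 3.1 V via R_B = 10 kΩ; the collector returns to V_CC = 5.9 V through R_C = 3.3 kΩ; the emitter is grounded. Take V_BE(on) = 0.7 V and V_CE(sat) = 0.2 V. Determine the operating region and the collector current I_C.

Assume active: I_B = (3.1 − 0.7)/10 = 0.24 mA, giving I_C = β·I_B = 36 mA.
But then V_CE = 5.9 − 36×3.3 = -113 V < V_CE(sat) = 0.2 V — impossible in the active region.
So the transistor is saturated. With V_CE = 0.2 V, I_C = (V_CC − 0.2)/R_C = 5.7/3.3 = 1.73 mA.
Check: β·I_B = 36 mA > I_C = 1.73 mA, confirming saturation.

saturation; I_C ≈ 1.7 mA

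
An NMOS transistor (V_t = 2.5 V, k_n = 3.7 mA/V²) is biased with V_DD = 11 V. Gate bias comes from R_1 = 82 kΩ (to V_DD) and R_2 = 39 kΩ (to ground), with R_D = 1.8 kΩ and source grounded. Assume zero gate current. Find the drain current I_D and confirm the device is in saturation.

V_G = V_DD·R_2/(R_1+R_2) = 11×39/121 = 3.55 V. With the source grounded, V_GS = V_G = 3.55 V.
Assume saturation: I_D = (k_n/2)(V_GS − V_t)² = (3.7/2)×(3.55 − 2.5)² = 1.85×1.05² = 2.02 mA.
V_DS = V_DD − I_D·R_D = 11 − 2.02×1.8 = 7.36 V.
Saturation requires V_DS ≥ V_GS − V_t = 1.05 V; 7.36 ≥ 1.05 ✓.

I_D ≈ 2 mA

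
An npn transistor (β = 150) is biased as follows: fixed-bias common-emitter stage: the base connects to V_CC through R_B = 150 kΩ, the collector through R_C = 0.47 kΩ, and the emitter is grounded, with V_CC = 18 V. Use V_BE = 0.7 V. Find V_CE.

Base loop: V_CC = I_B·R_B + V_BE, so I_B = (18 − 0.7)/150 kΩ = 0.115 mA.
In the active region I_C = β·I_B = 150 × 0.115 = 17.3 mA.
Collector loop: V_CE = V_CC − I_C·R_C = 18 − 17.3×0.47 = 9.87 V.
Since V_CE = 9.87 V > V_CE(sat) ≈ 0.2 V, the transistor is in the active region as assumed.

V_CE ≈ 9.9 V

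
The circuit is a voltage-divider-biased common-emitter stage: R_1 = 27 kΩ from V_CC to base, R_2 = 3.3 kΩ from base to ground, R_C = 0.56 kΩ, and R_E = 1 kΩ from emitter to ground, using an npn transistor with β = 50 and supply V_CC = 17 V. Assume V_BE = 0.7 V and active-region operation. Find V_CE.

V_CE ≈ 15 V

Thevenize the base divider: V_Th = V_CC·R_2/(R_1+R_2) = 17×3.3/30.3 = 1.85 V, R_Th = R_1‖R_2 = 2.94 kΩ.
Base-emitter loop: V_Th = I_B·R_Th + V_BE + (β+1)I_B·R_E, so I_B = (1.85 − 0.7) / (2.94 + 51×1) = 0.0213 mA.
I_C = β·I_B = 50×0.0213 = 1.07 mA, and I_E = (β+1)I_B = 1.09 mA.
V_CE = V_CC − I_C·R_C − I_E·R_E = 17 − 1.07×0.56 − 1.09×1 = 15.3 V.
V_CE = 15.3 V > 0.2 V confirms active-region operation.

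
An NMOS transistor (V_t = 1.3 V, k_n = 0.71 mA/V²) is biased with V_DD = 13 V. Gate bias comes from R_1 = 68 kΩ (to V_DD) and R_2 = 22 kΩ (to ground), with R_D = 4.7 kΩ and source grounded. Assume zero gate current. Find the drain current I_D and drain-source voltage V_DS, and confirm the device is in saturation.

I_D ≈ 1.3 mA, V_DS ≈ 7.1 V

V_G = V_DD·R_2/(R_1+R_2) = 13×22/90 = 3.18 V. With the source grounded, V_GS = V_G = 3.18 V.
Assume saturation: I_D = (k_n/2)(V_GS − V_t)² = (0.71/2)×(3.18 − 1.3)² = 0.355×1.88² = 1.25 mA.
V_DS = V_DD − I_D·R_D = 13 − 1.25×4.7 = 7.12 V.
Saturation requires V_DS ≥ V_GS − V_t = 1.88 V; 7.12 ≥ 1.88 ✓.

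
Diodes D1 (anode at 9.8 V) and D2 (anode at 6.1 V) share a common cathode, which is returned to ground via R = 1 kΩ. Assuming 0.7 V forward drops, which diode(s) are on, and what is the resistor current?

Only D1 conducts; I_R ≈ 9.1 mA

Assume both conduct. Then node N would need to be at both 9.8−0.7 = 9.1 V and 6.1−0.7 = 5.4 V, which is impossible.
Assume only D1 conducts: V_N = 9.8 − 0.7 = 9.1 V, so I_R = 9.1/1 = 9.1 mA.
Check D2: its anode-to-cathode voltage is 6.1 − 9.1 = -3 V < 0.7 V, so it is off. The assumption is consistent.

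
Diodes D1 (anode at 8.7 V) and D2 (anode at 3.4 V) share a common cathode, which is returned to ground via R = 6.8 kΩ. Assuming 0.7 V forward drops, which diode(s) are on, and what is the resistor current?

Assume both conduct. Then node N would need to be at both 8.7−0.7 = 8 V and 3.4−0.7 = 2.7 V, which is impossible.
Assume only D1 conducts: V_N = 8.7 − 0.7 = 8 V, so I_R = 8/6.8 = 1.18 mA.
Check D2: its anode-to-cathode voltage is 3.4 − 8 = -4.6 V < 0.7 V, so it is off. The assumption is consistent.

Only D1 conducts; I_R ≈ 1.2 mA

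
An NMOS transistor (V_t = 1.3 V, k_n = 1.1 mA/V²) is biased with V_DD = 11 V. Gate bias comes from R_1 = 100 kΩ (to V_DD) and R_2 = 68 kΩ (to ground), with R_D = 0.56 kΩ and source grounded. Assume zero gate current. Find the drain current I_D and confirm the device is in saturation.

I_D ≈ 5.5 mA

V_G = V_DD·R_2/(R_1+R_2) = 11×68/168 = 4.45 V. With the source grounded, V_GS = V_G = 4.45 V.
Assume saturation: I_D = (k_n/2)(V_GS − V_t)² = (1.1/2)×(4.45 − 1.3)² = 0.55×3.15² = 5.47 mA.
V_DS = V_DD − I_D·R_D = 11 − 5.47×0.56 = 7.94 V.
Saturation requires V_DS ≥ V_GS − V_t = 3.15 V; 7.94 ≥ 3.15 ✓.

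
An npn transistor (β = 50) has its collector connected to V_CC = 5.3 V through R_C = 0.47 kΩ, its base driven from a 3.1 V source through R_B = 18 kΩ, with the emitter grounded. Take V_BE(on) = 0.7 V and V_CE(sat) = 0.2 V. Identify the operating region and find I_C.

Assume active. Base-emitter loop: I_B = (V_BB − V_BE)/R_B = (3.1 − 0.7)/18 = 0.133 mA.
I_C = β·I_B = 50×0.133 = 6.67 mA.
V_CE = V_CC − I_C·R_C = 5.3 − 6.67×0.47 = 2.17 V > V_CE(sat), so the active-region assumption holds.

active; I_C ≈ 6.7 mA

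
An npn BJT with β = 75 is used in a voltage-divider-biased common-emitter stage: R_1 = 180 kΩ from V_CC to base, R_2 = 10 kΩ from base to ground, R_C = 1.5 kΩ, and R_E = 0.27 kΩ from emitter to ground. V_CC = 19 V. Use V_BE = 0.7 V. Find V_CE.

V_CE ≈ 18 V

Thevenize the base divider: V_Th = V_CC·R_2/(R_1+R_2) = 19×10/190 = 1 V, R_Th = R_1‖R_2 = 9.47 kΩ.
Base-emitter loop: V_Th = I_B·R_Th + V_BE + (β+1)I_B·R_E, so I_B = (1 − 0.7) / (9.47 + 76×0.27) = 0.01 mA.
I_C = β·I_B = 75×0.01 = 0.75 mA, and I_E = (β+1)I_B = 0.76 mA.
V_CE = V_CC − I_C·R_C − I_E·R_E = 19 − 0.75×1.5 − 0.76×0.27 = 17.7 V.
V_CE = 17.7 V > 0.2 V confirms active-region operation.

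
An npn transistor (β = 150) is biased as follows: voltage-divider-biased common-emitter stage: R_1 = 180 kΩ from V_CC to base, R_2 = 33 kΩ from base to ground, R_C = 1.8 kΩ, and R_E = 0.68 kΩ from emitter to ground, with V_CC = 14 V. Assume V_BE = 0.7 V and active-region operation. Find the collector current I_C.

I_C ≈ 1.7 mA

Thevenize the base divider: V_Th = V_CC·R_2/(R_1+R_2) = 14×33/213 = 2.17 V, R_Th = R_1‖R_2 = 27.9 kΩ.
Base-emitter loop: V_Th = I_B·R_Th + V_BE + (β+1)I_B·R_E, so I_B = (2.17 − 0.7) / (27.9 + 151×0.68) = 0.0113 mA.
I_C = β·I_B = 150×0.0113 = 1.69 mA, and I_E = (β+1)I_B = 1.7 mA.
V_CE = V_CC − I_C·R_C − I_E·R_E = 14 − 1.69×1.8 − 1.7×0.68 = 9.81 V.
V_CE = 9.81 V > 0.2 V confirms active-region operation.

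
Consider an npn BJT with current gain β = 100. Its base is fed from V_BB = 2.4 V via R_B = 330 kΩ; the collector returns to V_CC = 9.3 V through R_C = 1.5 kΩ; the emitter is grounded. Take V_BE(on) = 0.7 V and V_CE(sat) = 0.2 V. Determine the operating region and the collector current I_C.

active; I_C ≈ 0.52 mA

Assume active. Base-emitter loop: I_B = (V_BB − V_BE)/R_B = (2.4 − 0.7)/330 = 0.00515 mA.
I_C = β·I_B = 100×0.00515 = 0.515 mA.
V_CE = V_CC − I_C·R_C = 9.3 − 0.515×1.5 = 8.53 V > V_CE(sat), so the active-region assumption holds.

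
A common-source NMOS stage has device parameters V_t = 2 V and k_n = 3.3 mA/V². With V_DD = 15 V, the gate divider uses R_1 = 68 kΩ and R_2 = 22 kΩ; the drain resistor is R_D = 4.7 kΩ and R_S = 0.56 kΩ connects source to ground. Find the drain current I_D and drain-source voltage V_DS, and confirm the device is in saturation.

I_D ≈ 1.4 mA, V_DS ≈ 7.9 V

V_G = V_DD·R_2/(R_1+R_2) = 15×22/90 = 3.67 V.
Assume saturation: I_D = (k_n/2)(V_GS − V_t)² with V_GS = V_G − I_D·R_S = 3.67 − 0.56·I_D.
Substituting gives 0.517·I_D² − 4.08·I_D + 4.58 = 0, with roots I_D = 1.36 or 6.53 mA.
The root I_D = 6.53 mA gives V_GS = 0.0109 V ≤ V_t, so take I_D = 1.36 mA.
Then V_GS = 2.91 V and V_DS = V_DD − I_D(R_D+R_S) = 15 − 1.36×5.26 = 7.86 V.
Saturation requires V_DS ≥ V_GS − V_t = 0.907 V; 7.86 ≥ 0.907 ✓.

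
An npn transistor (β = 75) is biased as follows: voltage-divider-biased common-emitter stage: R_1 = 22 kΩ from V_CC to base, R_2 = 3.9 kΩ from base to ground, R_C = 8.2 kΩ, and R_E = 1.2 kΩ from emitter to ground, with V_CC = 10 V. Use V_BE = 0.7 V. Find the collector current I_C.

I_C ≈ 0.64 mA

Thevenize the base divider: V_Th = V_CC·R_2/(R_1+R_2) = 10×3.9/25.9 = 1.51 V, R_Th = R_1‖R_2 = 3.31 kΩ.
Base-emitter loop: V_Th = I_B·R_Th + V_BE + (β+1)I_B·R_E, so I_B = (1.51 − 0.7) / (3.31 + 76×1.2) = 0.00853 mA.
I_C = β·I_B = 75×0.00853 = 0.639 mA, and I_E = (β+1)I_B = 0.648 mA.
V_CE = V_CC − I_C·R_C − I_E·R_E = 10 − 0.639×8.2 − 0.648×1.2 = 3.98 V.
V_CE = 3.98 V > 0.2 V confirms active-region operation.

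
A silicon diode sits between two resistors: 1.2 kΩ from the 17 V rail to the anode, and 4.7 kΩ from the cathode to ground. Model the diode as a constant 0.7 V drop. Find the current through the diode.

I ≈ 2.8 mA

The two resistors are in series with the diode, so KVL gives 17 = I·1.2 + 0.7 + I·4.7.
I = (17 − 0.7) / (1.2 + 4.7) kΩ = 16.3 / 5.9 = 2.76 mA.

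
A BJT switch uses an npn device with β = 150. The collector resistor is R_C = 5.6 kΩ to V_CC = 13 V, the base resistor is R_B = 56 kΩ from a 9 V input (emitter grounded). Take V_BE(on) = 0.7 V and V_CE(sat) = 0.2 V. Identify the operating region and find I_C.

saturation; I_C ≈ 2.3 mA

Assume active: I_B = (9 − 0.7)/56 = 0.148 mA, giving I_C = β·I_B = 22.2 mA.
But then V_CE = 13 − 22.2×5.6 = -112 V < V_CE(sat) = 0.2 V — impossible in the active region.
So the transistor is saturated. With V_CE = 0.2 V, I_C = (V_CC − 0.2)/R_C = 12.8/5.6 = 2.29 mA.
Check: β·I_B = 22.2 mA > I_C = 2.29 mA, confirming saturation.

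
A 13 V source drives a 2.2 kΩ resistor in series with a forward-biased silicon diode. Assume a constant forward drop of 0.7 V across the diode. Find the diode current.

I ≈ 5.6 mA

KVL around the loop: 13 = V_D + I·R = 0.7 + I × 2.2 kΩ.
So I = (13 − 0.7) / 2.2 kΩ = 12.3 / 2.2 = 5.59 mA.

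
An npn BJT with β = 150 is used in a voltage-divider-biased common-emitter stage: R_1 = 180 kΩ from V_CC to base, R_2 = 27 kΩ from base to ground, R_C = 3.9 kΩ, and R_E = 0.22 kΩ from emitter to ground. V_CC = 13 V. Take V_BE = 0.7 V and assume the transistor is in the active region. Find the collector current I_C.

I_C ≈ 2.6 mA

Thevenize the base divider: V_Th = V_CC·R_2/(R_1+R_2) = 13×27/207 = 1.7 V, R_Th = R_1‖R_2 = 23.5 kΩ.
Base-emitter loop: V_Th = I_B·R_Th + V_BE + (β+1)I_B·R_E, so I_B = (1.7 − 0.7) / (23.5 + 151×0.22) = 0.0176 mA.
I_C = β·I_B = 150×0.0176 = 2.63 mA, and I_E = (β+1)I_B = 2.65 mA.
V_CE = V_CC − I_C·R_C − I_E·R_E = 13 − 2.63×3.9 − 2.65×0.22 = 2.14 V.
V_CE = 2.14 V > 0.2 V confirms active-region operation.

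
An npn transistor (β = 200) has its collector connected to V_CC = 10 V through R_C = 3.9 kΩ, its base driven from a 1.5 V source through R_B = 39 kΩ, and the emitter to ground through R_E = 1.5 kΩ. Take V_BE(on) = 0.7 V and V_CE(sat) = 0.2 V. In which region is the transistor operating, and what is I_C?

active; I_C ≈ 0.47 mA

Assume active. Base-emitter loop: I_B = (V_BB − V_BE)/(R_B + (β+1)R_E) = (1.5 − 0.7)/(39 + 201×1.5) = 0.00235 mA.
I_C = β·I_B = 200×0.00235 = 0.47 mA.
V_CE = V_CC − I_C·R_C − I_E·R_E = 10 − 0.47×3.9 − 0.472×1.5 = 7.46 V > V_CE(sat), so the active-region assumption holds.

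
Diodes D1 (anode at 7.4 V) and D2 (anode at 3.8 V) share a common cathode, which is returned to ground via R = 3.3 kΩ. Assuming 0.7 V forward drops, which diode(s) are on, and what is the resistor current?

Assume both conduct. Then node N would need to be at both 7.4−0.7 = 6.7 V and 3.8−0.7 = 3.1 V, which is impossible.
Assume only D1 conducts: V_N = 7.4 − 0.7 = 6.7 V, so I_R = 6.7/3.3 = 2.03 mA.
Check D2: its anode-to-cathode voltage is 3.8 − 6.7 = -2.9 V < 0.7 V, so it is off. The assumption is consistent.

Only D1 conducts; I_R ≈ 2 mA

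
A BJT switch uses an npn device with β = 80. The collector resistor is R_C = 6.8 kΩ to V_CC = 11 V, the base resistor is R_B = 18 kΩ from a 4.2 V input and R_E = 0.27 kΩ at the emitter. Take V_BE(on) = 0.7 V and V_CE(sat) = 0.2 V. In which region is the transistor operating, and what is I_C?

saturation; I_C ≈ 1.5 mA

Assume active: I_B = (4.2 − 0.7)/(18 + 81×0.27) = 0.0878 mA, I_C = β·I_B = 7.02 mA.
Then V_CE = 11 − 7.02×6.8 − 7.11×0.27 = -38.7 V < 0.2 V — the active assumption fails.
Re-solve with V_CE = 0.2 V. KCL at the emitter: V_E/R_E = (V_BB−0.7−V_E)/R_B + (V_CC−0.2−V_E)/R_C, giving V_E = 0.456 V.
I_C = (V_CC − 0.2 − V_E)/R_C = (10.8 − 0.456)/6.8 = 1.52 mA.
Check: I_B = (3.5 − 0.456)/18 = 0.169 mA, and β·I_B = 13.5 mA > I_C, confirming saturation.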